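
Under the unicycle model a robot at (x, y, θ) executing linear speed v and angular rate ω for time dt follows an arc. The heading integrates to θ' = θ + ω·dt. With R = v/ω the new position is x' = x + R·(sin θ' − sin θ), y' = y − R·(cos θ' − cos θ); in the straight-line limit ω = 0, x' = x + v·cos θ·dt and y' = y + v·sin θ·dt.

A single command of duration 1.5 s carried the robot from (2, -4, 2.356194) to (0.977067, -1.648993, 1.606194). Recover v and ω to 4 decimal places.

v = 1.7500, ω = -0.5000

Δθ = 1.606194 − 2.356194 = -0.750000
ω = Δθ/dt = -0.750000/1.5 = -0.5000
R = −Δy/(cos θ' − cos θ) = -3.5000
v = R·ω = -3.5000·-0.5000 = 1.7500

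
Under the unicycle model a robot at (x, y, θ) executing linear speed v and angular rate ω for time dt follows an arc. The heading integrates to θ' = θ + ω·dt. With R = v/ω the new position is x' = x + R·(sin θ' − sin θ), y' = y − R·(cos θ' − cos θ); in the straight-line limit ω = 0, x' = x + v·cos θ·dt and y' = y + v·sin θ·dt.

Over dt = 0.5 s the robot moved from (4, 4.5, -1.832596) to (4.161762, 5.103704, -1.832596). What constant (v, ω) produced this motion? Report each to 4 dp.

Δθ = -1.832596 − -1.832596 = 0.000000
ω = Δθ/dt = 0.000000/0.5 = 0.0000
ω = 0 → v = (Δx·cos θ + Δy·sin θ)/dt = -1.2500

v = -1.2500, ω = 0.0000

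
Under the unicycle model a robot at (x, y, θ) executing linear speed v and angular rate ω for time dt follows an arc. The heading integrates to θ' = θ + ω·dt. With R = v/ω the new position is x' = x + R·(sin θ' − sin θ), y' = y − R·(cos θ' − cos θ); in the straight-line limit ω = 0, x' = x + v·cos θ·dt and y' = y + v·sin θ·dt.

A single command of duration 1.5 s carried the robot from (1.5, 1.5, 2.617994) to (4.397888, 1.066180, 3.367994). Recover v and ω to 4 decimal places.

Δθ = 3.367994 − 2.617994 = 0.750000
ω = Δθ/dt = 0.750000/1.5 = 0.5000
R = Δx/(sin θ' − sin θ) = -4.0000
v = R·ω = -4.0000·0.5000 = -2.0000

v = -2.0000, ω = 0.5000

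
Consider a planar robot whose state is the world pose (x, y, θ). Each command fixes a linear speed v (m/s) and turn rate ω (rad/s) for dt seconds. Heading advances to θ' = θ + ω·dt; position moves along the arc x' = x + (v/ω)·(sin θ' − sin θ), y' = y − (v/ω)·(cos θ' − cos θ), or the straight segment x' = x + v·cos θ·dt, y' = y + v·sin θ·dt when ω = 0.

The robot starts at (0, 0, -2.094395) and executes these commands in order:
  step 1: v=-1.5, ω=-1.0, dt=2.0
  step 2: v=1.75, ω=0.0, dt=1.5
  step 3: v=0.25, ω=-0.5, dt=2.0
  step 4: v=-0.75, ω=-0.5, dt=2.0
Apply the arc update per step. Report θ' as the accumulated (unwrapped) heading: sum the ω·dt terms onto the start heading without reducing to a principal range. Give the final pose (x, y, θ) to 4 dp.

step 1: θ'=-4.0944 (R=1.5000) → pose (2.5216, 0.1191, -4.0944)
step 2: θ'=-4.0944 (straight) → pose (1.0007, 2.2586, -4.0944)
step 3: θ'=-5.0944 (R=-0.5000) → pose (0.9442, 2.7347, -5.0944)
step 4: θ'=-6.0944 (R=1.5000) → pose (-0.1661, 1.8205, -6.0944)

(-0.1661, 1.8205, -6.0944)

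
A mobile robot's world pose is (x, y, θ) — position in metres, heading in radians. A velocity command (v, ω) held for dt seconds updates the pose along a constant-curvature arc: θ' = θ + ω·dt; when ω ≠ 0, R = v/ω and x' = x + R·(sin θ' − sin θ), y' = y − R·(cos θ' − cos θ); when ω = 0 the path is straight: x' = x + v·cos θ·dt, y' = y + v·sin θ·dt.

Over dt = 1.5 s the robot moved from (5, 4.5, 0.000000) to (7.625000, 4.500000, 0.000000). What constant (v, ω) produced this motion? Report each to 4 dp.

Δθ = 0.000000 − 0.000000 = 0.000000
ω = Δθ/dt = 0.000000/1.5 = 0.0000
ω = 0 → v = (Δx·cos θ + Δy·sin θ)/dt = 1.7500

v = 1.7500, ω = 0.0000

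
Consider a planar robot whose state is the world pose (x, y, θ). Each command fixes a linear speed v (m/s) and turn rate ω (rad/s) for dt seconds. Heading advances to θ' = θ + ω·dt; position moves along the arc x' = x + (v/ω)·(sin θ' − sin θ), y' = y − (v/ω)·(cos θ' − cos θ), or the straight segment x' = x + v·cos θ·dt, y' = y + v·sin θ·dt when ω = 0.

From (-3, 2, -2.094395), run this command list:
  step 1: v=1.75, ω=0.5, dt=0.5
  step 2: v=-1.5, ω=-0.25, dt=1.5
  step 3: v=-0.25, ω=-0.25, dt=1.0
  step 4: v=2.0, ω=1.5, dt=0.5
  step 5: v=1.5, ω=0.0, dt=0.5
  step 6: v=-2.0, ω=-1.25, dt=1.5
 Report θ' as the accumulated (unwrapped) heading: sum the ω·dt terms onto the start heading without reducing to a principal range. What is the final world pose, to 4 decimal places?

step 1: θ'=-1.8444 (R=3.5000) → pose (-3.3387, 1.1957, -1.8444)
step 2: θ'=-2.2194 (R=6.0000) → pose (-2.3435, 3.1989, -2.2194)
step 3: θ'=-2.4694 (R=1.0000) → pose (-2.1693, 3.3773, -2.4694)
step 4: θ'=-1.7194 (R=1.3333) → pose (-2.6576, 2.5314, -1.7194)
step 5: θ'=-1.7194 (straight) → pose (-2.7687, 1.7897, -1.7194)
step 6: θ'=-3.5944 (R=1.6000) → pose (-0.4863, 2.9916, -3.5944)

(-0.4863, 2.9916, -3.5944)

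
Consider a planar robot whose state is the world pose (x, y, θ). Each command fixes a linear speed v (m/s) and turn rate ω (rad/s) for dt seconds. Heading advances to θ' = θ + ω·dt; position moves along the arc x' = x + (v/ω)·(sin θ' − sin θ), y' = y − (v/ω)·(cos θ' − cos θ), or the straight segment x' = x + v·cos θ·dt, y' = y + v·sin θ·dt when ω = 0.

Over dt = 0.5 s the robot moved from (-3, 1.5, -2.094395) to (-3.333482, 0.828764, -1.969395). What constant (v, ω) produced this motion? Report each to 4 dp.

Δθ = -1.969395 − -2.094395 = 0.125000
ω = Δθ/dt = 0.125000/0.5 = 0.2500
R = −Δy/(cos θ' − cos θ) = 6.0000
v = R·ω = 6.0000·0.2500 = 1.5000

v = 1.5000, ω = 0.2500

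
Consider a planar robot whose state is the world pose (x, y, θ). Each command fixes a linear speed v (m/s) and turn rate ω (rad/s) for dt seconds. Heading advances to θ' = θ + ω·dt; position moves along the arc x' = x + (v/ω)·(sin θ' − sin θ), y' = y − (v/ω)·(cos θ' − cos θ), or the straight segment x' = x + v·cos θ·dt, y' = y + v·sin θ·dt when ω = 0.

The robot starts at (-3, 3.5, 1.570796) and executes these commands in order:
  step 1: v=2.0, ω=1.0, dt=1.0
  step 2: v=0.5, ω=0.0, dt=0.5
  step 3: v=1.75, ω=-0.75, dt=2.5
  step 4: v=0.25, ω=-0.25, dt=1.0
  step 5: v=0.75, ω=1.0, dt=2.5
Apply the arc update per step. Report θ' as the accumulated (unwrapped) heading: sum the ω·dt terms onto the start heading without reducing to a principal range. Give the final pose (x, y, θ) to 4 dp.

step 1: θ'=2.5708 (R=2.0000) → pose (-3.9194, 5.1829, 2.5708)
step 2: θ'=2.5708 (straight) → pose (-4.1298, 5.3180, 2.5708)
step 3: θ'=0.6958 (R=-2.3333) → pose (-4.3647, 9.0724, 0.6958)
step 4: θ'=0.4458 (R=-1.0000) → pose (-4.1549, 9.2071, 0.4458)
step 5: θ'=2.9458 (R=0.7500) → pose (-4.3324, 10.6195, 2.9458)

(-4.3324, 10.6195, 2.9458)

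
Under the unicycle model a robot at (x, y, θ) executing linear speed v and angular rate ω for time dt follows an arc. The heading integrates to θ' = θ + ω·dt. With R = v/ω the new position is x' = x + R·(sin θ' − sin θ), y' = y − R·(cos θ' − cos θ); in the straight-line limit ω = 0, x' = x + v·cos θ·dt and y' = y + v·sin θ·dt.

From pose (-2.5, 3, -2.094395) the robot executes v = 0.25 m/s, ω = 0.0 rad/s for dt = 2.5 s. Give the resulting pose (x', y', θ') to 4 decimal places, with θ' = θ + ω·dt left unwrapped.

(-2.8125, 2.4587, -2.0944)

θ' = -2.0944 + 0.0·2.5 = -2.0944
ω = 0 → straight: x' = -2.5 + 0.25·cos(-2.0944)·2.5 = -2.8125
y' = 3 + 0.25·sin(-2.0944)·2.5 = 2.4587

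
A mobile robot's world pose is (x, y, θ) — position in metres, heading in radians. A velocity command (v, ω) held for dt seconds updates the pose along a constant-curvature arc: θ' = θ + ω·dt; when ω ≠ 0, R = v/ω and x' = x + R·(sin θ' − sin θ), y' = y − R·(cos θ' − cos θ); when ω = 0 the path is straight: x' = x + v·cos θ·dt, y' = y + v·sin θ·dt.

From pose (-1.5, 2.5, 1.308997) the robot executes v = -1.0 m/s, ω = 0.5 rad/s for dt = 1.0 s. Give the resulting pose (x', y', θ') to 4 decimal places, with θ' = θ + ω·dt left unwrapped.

θ' = 1.3090 + 0.5·1.0 = 1.8090
R = v/ω = -1.0/0.5 = -2.0000
x' = -1.5 + -2.0000·(sin 1.8090 − sin 1.3090) = -1.5117
y' = 2.5 − -2.0000·(cos 1.8090 − cos 1.3090) = 1.5105

(-1.5117, 1.5105, 1.8090)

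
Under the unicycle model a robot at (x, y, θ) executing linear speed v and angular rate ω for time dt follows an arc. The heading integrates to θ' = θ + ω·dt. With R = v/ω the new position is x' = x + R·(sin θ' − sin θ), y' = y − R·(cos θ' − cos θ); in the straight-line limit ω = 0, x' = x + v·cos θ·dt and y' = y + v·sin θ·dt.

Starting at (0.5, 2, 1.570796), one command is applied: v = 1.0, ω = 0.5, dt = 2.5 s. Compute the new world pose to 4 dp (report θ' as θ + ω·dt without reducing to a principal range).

θ' = 1.5708 + 0.5·2.5 = 2.8208
R = v/ω = 1.0/0.5 = 2.0000
x' = 0.5 + 2.0000·(sin 2.8208 − sin 1.5708) = -0.8694
y' = 2 − 2.0000·(cos 2.8208 − cos 1.5708) = 3.8980

(-0.8694, 3.8980, 2.8208)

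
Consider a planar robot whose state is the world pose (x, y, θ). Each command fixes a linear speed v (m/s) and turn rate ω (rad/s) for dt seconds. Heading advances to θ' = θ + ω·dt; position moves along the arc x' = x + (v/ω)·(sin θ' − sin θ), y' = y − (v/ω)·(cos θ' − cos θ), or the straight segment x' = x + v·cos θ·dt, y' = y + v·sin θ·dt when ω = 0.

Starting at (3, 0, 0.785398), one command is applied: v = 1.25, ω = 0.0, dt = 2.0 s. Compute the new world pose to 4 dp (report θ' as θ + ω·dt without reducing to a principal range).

(4.7678, 1.7678, 0.7854)

θ' = 0.7854 + 0.0·2.0 = 0.7854
ω = 0 → straight: x' = 3 + 1.25·cos(0.7854)·2.0 = 4.7678
y' = 0 + 1.25·sin(0.7854)·2.0 = 1.7678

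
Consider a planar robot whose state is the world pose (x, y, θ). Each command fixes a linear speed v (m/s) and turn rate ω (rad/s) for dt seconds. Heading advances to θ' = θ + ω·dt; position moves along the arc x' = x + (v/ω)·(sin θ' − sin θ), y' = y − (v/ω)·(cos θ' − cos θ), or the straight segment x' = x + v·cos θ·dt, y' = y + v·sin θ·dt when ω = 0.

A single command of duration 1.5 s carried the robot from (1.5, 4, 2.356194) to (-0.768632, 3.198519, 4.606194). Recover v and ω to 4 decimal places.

Δθ = 4.606194 − 2.356194 = 2.250000
ω = Δθ/dt = 2.250000/1.5 = 1.5000
R = Δx/(sin θ' − sin θ) = 1.3333
v = R·ω = 1.3333·1.5000 = 2.0000

v = 2.0000, ω = 1.5000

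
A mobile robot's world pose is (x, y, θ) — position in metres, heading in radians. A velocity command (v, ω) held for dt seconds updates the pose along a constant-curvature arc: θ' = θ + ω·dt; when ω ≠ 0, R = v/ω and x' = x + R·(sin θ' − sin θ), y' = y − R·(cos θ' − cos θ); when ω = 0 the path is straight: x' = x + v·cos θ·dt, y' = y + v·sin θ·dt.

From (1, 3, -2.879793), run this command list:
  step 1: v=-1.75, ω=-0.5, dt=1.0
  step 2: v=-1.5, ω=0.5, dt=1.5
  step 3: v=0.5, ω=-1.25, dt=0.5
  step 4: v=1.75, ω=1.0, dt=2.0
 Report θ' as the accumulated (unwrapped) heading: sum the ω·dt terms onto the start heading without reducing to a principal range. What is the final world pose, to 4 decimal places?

step 1: θ'=-3.3798 (R=3.5000) → pose (2.7317, 3.0204, -3.3798)
step 2: θ'=-2.6298 (R=-3.0000) → pose (4.9088, 3.3201, -2.6298)
step 3: θ'=-3.2548 (R=-0.4000) → pose (4.6677, 3.2714, -3.2548)
step 4: θ'=-1.2548 (R=1.7500) → pose (2.8067, 0.9888, -1.2548)

(2.8067, 0.9888, -1.2548)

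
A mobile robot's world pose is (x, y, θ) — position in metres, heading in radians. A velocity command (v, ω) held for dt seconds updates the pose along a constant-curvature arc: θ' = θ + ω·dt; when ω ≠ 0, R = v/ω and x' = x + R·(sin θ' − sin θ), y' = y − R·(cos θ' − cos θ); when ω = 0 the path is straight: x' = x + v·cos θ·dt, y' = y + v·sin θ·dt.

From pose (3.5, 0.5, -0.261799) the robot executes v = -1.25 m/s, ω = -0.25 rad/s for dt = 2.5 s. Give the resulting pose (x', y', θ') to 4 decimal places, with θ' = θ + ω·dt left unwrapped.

θ' = -0.2618 + -0.25·2.5 = -0.8868
R = v/ω = -1.25/-0.25 = 5.0000
x' = 3.5 + 5.0000·(sin -0.8868 − sin -0.2618) = 0.9188
y' = 0.5 − 5.0000·(cos -0.8868 − cos -0.2618) = 2.1701

(0.9188, 2.1701, -0.8868)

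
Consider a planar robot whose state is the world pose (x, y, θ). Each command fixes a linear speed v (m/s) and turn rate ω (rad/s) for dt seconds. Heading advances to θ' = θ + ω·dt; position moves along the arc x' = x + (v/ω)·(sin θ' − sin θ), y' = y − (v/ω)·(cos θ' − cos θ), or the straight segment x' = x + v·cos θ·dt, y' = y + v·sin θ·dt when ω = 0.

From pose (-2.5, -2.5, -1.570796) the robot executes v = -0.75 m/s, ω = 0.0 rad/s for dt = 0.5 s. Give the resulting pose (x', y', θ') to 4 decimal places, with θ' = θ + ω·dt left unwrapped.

(-2.5000, -2.1250, -1.5708)

θ' = -1.5708 + 0.0·0.5 = -1.5708
ω = 0 → straight: x' = -2.5 + -0.75·cos(-1.5708)·0.5 = -2.5000
y' = -2.5 + -0.75·sin(-1.5708)·0.5 = -2.1250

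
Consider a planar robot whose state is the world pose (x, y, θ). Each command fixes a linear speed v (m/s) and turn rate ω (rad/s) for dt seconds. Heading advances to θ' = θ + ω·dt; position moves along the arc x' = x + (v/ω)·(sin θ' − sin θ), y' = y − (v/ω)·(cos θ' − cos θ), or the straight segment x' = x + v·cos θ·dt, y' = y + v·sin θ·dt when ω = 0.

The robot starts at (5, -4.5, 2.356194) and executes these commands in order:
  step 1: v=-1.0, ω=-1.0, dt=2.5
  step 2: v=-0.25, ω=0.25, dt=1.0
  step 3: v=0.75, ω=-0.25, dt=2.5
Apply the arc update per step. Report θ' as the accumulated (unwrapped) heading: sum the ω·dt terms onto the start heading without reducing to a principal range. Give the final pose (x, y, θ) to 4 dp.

(5.7058, -6.5700, -0.5188)

step 1: θ'=-0.1438 (R=1.0000) → pose (4.1496, -6.1968, -0.1438)
step 2: θ'=0.1062 (R=-1.0000) → pose (3.9003, -6.1921, 0.1062)
step 3: θ'=-0.5188 (R=-3.0000) → pose (5.7058, -6.5700, -0.5188)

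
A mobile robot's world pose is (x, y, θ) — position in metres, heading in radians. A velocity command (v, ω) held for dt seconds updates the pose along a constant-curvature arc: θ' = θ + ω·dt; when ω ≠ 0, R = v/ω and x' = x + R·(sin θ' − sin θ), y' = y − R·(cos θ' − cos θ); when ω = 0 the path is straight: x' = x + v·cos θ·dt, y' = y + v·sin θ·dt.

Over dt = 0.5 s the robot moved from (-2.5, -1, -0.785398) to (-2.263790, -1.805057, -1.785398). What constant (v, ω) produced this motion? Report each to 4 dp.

v = 1.7500, ω = -2.0000

Δθ = -1.785398 − -0.785398 = -1.000000
ω = Δθ/dt = -1.000000/0.5 = -2.0000
R = −Δy/(cos θ' − cos θ) = -0.8750
v = R·ω = -0.8750·-2.0000 = 1.7500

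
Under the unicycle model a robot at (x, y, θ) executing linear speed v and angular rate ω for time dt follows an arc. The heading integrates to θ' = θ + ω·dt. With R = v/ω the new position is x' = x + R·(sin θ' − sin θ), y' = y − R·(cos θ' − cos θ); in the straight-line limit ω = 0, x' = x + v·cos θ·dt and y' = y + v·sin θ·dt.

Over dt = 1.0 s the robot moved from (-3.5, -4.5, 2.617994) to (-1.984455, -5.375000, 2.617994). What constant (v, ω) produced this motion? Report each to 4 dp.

Δθ = 2.617994 − 2.617994 = 0.000000
ω = Δθ/dt = 0.000000/1.0 = 0.0000
ω = 0 → v = (Δx·cos θ + Δy·sin θ)/dt = -1.7500

v = -1.7500, ω = 0.0000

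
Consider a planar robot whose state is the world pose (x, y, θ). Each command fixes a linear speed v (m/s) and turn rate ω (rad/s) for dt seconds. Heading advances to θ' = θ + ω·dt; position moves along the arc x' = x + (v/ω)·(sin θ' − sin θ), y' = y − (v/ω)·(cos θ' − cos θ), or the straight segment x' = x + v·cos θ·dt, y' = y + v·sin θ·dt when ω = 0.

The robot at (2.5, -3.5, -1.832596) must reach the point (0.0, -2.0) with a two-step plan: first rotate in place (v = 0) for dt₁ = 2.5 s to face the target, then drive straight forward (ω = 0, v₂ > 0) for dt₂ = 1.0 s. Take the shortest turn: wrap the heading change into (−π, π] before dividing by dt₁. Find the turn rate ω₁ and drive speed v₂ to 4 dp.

ω₁ = -0.7398, v₂ = 2.9155

heading to target = atan2(-2−-3.5, 0−2.5) = 2.6012
Δθ = wrap(2.6012 − -1.8326) = -1.8494; ω₁ = Δθ/dt₁ = -0.7398
distance = √((0−2.5)² + (-2−-3.5)²) = 2.9155; v₂ = distance/dt₂ = 2.9155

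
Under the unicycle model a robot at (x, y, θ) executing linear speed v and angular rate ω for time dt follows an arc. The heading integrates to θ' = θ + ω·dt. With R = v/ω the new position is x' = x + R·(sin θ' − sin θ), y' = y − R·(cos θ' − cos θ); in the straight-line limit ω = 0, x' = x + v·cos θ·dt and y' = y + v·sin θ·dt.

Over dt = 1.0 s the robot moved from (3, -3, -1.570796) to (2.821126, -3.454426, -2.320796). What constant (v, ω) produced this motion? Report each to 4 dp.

Δθ = -2.320796 − -1.570796 = -0.750000
ω = Δθ/dt = -0.750000/1.0 = -0.7500
R = −Δy/(cos θ' − cos θ) = -0.6667
v = R·ω = -0.6667·-0.7500 = 0.5000

v = 0.5000, ω = -0.7500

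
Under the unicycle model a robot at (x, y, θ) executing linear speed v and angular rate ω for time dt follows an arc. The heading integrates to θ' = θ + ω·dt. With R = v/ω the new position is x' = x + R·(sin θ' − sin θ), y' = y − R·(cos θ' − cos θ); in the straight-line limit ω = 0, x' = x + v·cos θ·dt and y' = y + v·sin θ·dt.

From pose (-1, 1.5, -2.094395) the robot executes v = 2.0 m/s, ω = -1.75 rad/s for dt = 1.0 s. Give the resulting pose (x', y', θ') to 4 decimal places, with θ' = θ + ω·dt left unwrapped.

(-2.7284, 1.1994, -3.8444)

θ' = -2.0944 + -1.75·1.0 = -3.8444
R = v/ω = 2.0/-1.75 = -1.1429
x' = -1 + -1.1429·(sin -3.8444 − sin -2.0944) = -2.7284
y' = 1.5 − -1.1429·(cos -3.8444 − cos -2.0944) = 1.1994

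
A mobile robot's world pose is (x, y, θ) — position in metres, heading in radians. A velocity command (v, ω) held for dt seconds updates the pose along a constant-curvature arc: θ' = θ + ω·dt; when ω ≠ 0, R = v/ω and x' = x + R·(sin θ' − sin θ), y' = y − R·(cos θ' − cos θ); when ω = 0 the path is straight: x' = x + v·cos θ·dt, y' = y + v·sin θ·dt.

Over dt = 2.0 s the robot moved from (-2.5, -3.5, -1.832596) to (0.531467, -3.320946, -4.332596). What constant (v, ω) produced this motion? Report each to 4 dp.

v = -2.0000, ω = -1.2500

Δθ = -4.332596 − -1.832596 = -2.500000
ω = Δθ/dt = -2.500000/2.0 = -1.2500
R = Δx/(sin θ' − sin θ) = 1.6000
v = R·ω = 1.6000·-1.2500 = -2.0000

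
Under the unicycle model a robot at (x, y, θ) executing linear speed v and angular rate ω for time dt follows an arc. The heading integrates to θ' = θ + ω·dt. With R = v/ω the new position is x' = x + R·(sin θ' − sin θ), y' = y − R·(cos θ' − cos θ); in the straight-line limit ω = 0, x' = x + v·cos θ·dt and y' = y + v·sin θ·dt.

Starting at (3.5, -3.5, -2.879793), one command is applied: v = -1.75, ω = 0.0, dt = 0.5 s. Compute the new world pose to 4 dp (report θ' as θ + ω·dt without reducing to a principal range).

θ' = -2.8798 + 0.0·0.5 = -2.8798
ω = 0 → straight: x' = 3.5 + -1.75·cos(-2.8798)·0.5 = 4.3452
y' = -3.5 + -1.75·sin(-2.8798)·0.5 = -3.2735

(4.3452, -3.2735, -2.8798)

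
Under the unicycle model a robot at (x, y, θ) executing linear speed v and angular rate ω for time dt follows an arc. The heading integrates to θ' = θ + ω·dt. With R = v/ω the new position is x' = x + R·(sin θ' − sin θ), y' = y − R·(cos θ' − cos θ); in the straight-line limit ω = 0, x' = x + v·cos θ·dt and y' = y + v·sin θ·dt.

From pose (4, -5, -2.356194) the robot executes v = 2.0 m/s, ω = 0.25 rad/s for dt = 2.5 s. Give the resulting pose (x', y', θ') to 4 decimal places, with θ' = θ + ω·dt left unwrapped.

(1.7595, -9.3792, -1.7312)

θ' = -2.3562 + 0.25·2.5 = -1.7312
R = v/ω = 2.0/0.25 = 8.0000
x' = 4 + 8.0000·(sin -1.7312 − sin -2.3562) = 1.7595
y' = -5 − 8.0000·(cos -1.7312 − cos -2.3562) = -9.3792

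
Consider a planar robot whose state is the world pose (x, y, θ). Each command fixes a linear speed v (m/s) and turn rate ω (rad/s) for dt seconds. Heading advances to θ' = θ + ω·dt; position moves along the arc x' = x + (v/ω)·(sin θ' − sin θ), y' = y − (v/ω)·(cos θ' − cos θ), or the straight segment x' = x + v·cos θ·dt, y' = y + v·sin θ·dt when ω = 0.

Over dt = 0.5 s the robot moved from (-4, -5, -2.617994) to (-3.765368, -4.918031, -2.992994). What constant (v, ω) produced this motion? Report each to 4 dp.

Δθ = -2.992994 − -2.617994 = -0.375000
ω = Δθ/dt = -0.375000/0.5 = -0.7500
R = Δx/(sin θ' − sin θ) = 0.6667
v = R·ω = 0.6667·-0.7500 = -0.5000

v = -0.5000, ω = -0.7500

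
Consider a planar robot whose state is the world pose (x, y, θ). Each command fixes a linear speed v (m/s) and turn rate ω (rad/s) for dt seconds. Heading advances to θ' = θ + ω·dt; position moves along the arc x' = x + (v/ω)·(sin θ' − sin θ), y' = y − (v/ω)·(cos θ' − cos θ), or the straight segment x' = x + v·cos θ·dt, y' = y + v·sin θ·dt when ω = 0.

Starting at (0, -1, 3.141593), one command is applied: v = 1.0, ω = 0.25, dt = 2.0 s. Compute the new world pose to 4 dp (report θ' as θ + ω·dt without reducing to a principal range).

(-1.9177, -1.4897, 3.6416)

θ' = 3.1416 + 0.25·2.0 = 3.6416
R = v/ω = 1.0/0.25 = 4.0000
x' = 0 + 4.0000·(sin 3.6416 − sin 3.1416) = -1.9177
y' = -1 − 4.0000·(cos 3.6416 − cos 3.1416) = -1.4897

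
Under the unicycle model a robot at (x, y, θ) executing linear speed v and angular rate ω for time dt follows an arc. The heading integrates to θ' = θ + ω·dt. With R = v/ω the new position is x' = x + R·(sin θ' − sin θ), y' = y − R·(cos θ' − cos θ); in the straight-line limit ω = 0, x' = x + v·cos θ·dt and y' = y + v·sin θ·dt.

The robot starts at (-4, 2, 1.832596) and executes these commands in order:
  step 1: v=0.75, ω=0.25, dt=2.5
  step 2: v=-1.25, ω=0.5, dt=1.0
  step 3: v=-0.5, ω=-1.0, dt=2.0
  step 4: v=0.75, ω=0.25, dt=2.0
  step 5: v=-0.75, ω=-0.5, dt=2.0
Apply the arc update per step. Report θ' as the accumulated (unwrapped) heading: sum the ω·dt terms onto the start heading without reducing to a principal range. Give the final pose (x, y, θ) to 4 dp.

step 1: θ'=2.4576 (R=3.0000) → pose (-5.0021, 3.5487, 2.4576)
step 2: θ'=2.9576 (R=-2.5000) → pose (-3.8798, 3.0285, 2.9576)
step 3: θ'=0.9576 (R=0.5000) → pose (-3.5623, 2.2492, 0.9576)
step 4: θ'=1.4576 (R=3.0000) → pose (-3.0350, 3.6368, 1.4576)
step 5: θ'=0.4576 (R=1.5000) → pose (-3.8627, 2.4606, 0.4576)

(-3.8627, 2.4606, 0.4576)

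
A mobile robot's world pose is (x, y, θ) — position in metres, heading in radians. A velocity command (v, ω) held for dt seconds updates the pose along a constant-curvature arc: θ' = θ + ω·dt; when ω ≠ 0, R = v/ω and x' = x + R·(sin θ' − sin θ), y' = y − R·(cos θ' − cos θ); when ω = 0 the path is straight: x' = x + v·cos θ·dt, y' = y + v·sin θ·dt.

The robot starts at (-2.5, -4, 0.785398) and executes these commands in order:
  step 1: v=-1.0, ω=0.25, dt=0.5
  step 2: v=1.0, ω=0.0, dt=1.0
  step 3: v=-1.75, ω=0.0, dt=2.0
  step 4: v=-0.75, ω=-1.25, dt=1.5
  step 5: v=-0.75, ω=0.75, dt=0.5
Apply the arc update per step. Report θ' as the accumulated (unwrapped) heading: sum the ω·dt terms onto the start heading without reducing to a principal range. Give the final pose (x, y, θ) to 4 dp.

step 1: θ'=0.9104 (R=-4.0000) → pose (-2.8306, -4.3747, 0.9104)
step 2: θ'=0.9104 (straight) → pose (-2.2171, -3.5850, 0.9104)
step 3: θ'=0.9104 (straight) → pose (-4.3641, -6.3491, 0.9104)
step 4: θ'=-0.9646 (R=0.6000) → pose (-5.3311, -6.3229, -0.9646)
step 5: θ'=-0.5896 (R=-1.0000) → pose (-5.5969, -6.0614, -0.5896)

(-5.5969, -6.0614, -0.5896)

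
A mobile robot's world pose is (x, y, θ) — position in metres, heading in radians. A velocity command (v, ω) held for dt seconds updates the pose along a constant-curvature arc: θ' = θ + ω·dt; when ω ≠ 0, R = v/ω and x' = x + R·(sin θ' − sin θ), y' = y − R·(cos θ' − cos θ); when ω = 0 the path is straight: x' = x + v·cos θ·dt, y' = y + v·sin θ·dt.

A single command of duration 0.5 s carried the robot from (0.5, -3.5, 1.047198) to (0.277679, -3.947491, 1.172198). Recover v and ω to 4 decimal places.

Δθ = 1.172198 − 1.047198 = 0.125000
ω = Δθ/dt = 0.125000/0.5 = 0.2500
R = −Δy/(cos θ' − cos θ) = -4.0000
v = R·ω = -4.0000·0.2500 = -1.0000

v = -1.0000, ω = 0.2500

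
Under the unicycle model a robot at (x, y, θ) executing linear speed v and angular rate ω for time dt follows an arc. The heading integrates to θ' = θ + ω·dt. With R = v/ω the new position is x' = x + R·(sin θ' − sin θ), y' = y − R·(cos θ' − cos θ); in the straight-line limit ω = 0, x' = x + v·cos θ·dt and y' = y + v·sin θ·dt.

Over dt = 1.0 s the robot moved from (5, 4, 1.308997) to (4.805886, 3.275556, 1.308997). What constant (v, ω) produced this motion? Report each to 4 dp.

Δθ = 1.308997 − 1.308997 = 0.000000
ω = Δθ/dt = 0.000000/1.0 = 0.0000
ω = 0 → v = (Δx·cos θ + Δy·sin θ)/dt = -0.7500

v = -0.7500, ω = 0.0000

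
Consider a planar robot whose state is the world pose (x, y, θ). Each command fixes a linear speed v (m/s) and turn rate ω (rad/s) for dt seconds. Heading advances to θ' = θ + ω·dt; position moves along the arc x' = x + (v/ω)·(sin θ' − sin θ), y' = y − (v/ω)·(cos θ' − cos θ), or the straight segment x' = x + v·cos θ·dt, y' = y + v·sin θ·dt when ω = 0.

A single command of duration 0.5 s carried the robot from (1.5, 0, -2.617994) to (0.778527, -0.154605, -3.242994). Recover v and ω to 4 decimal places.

v = 1.5000, ω = -1.2500

Δθ = -3.242994 − -2.617994 = -0.625000
ω = Δθ/dt = -0.625000/0.5 = -1.2500
R = Δx/(sin θ' − sin θ) = -1.2000
v = R·ω = -1.2000·-1.2500 = 1.5000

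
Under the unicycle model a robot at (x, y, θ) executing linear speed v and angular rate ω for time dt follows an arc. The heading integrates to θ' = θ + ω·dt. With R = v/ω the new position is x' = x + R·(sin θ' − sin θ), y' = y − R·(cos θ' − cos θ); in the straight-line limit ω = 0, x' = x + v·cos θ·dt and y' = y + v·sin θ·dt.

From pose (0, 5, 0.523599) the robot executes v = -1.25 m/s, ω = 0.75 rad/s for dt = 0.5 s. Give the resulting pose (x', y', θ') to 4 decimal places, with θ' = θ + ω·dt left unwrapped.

θ' = 0.5236 + 0.75·0.5 = 0.8986
R = v/ω = -1.25/0.75 = -1.6667
x' = 0 + -1.6667·(sin 0.8986 − sin 0.5236) = -0.4708
y' = 5 − -1.6667·(cos 0.8986 − cos 0.5236) = 4.5945

(-0.4708, 4.5945, 0.8986)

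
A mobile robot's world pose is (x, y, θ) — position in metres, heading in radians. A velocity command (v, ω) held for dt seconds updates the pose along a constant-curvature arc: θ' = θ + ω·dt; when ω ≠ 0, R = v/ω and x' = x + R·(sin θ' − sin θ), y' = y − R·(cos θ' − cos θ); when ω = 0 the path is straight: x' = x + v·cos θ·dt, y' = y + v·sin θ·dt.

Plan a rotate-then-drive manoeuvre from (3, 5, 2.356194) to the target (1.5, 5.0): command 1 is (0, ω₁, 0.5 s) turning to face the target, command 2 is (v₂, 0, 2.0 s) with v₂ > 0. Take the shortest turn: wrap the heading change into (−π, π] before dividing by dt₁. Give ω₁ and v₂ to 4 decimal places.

ω₁ = 1.5708, v₂ = 0.7500

heading to target = atan2(5−5, 1.5−3) = 3.1416
Δθ = wrap(3.1416 − 2.3562) = 0.7854; ω₁ = Δθ/dt₁ = 1.5708
distance = √((1.5−3)² + (5−5)²) = 1.5000; v₂ = distance/dt₂ = 0.7500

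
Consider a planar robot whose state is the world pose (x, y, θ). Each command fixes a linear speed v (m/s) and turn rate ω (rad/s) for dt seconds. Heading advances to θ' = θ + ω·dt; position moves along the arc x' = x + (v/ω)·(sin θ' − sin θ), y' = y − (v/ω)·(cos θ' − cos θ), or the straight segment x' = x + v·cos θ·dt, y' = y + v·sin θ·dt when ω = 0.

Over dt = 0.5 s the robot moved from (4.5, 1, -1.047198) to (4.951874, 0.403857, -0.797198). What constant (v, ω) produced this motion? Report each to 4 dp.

Δθ = -0.797198 − -1.047198 = 0.250000
ω = Δθ/dt = 0.250000/0.5 = 0.5000
R = −Δy/(cos θ' − cos θ) = 3.0000
v = R·ω = 3.0000·0.5000 = 1.5000

v = 1.5000, ω = 0.5000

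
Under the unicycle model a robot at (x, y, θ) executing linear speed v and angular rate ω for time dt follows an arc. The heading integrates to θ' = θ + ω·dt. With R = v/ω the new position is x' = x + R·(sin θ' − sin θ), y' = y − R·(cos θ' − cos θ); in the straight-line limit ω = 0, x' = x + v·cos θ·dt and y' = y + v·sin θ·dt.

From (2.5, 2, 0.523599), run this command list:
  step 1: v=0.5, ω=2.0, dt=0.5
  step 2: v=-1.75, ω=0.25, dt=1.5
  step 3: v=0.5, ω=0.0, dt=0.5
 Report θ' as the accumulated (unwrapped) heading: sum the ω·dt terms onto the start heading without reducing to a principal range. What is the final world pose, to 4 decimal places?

step 1: θ'=1.5236 (R=0.2500) → pose (2.6247, 2.2047, 1.5236)
step 2: θ'=1.8986 (R=-7.0000) → pose (2.9897, -0.3793, 1.8986)
step 3: θ'=1.8986 (straight) → pose (2.9092, -0.1426, 1.8986)

(2.9092, -0.1426, 1.8986)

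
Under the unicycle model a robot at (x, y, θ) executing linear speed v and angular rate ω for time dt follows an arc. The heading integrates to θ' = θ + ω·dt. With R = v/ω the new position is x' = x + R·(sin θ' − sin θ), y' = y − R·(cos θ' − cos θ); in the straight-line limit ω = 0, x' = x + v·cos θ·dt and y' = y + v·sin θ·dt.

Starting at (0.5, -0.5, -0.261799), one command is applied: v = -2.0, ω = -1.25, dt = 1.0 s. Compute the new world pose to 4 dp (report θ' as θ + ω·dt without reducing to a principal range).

θ' = -0.2618 + -1.25·1.0 = -1.5118
R = v/ω = -2.0/-1.25 = 1.6000
x' = 0.5 + 1.6000·(sin -1.5118 − sin -0.2618) = -0.6831
y' = -0.5 − 1.6000·(cos -1.5118 − cos -0.2618) = 0.9511

(-0.6831, 0.9511, -1.5118)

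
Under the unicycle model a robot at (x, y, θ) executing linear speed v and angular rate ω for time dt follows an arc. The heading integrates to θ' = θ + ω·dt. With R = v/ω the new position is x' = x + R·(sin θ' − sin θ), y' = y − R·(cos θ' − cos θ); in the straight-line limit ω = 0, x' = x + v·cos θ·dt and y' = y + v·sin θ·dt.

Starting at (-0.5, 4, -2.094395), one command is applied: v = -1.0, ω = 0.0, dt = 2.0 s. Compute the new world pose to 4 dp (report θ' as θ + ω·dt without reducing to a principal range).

θ' = -2.0944 + 0.0·2.0 = -2.0944
ω = 0 → straight: x' = -0.5 + -1.0·cos(-2.0944)·2.0 = 0.5000
y' = 4 + -1.0·sin(-2.0944)·2.0 = 5.7321

(0.5000, 5.7321, -2.0944)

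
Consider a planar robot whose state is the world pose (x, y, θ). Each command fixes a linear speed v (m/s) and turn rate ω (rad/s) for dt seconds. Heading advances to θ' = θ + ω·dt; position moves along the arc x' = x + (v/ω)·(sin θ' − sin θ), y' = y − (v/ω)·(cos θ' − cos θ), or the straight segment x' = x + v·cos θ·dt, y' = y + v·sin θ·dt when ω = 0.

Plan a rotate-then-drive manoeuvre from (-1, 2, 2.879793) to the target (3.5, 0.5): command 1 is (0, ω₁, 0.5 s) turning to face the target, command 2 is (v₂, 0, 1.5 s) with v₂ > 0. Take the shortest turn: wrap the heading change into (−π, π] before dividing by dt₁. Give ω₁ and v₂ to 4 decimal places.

heading to target = atan2(0.5−2, 3.5−-1) = -0.3218
Δθ = wrap(-0.3218 − 2.8798) = 3.0816; ω₁ = Δθ/dt₁ = 6.1633
distance = √((3.5−-1)² + (0.5−2)²) = 4.7434; v₂ = distance/dt₂ = 3.1623

ω₁ = 6.1633, v₂ = 3.1623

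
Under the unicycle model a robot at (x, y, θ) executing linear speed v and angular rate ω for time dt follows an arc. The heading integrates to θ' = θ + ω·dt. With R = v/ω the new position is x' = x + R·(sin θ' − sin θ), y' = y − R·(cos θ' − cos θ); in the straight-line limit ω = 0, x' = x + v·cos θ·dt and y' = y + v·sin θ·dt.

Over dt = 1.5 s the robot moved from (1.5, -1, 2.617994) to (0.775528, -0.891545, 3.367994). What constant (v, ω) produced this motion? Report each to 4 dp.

Δθ = 3.367994 − 2.617994 = 0.750000
ω = Δθ/dt = 0.750000/1.5 = 0.5000
R = Δx/(sin θ' − sin θ) = 1.0000
v = R·ω = 1.0000·0.5000 = 0.5000

v = 0.5000, ω = 0.5000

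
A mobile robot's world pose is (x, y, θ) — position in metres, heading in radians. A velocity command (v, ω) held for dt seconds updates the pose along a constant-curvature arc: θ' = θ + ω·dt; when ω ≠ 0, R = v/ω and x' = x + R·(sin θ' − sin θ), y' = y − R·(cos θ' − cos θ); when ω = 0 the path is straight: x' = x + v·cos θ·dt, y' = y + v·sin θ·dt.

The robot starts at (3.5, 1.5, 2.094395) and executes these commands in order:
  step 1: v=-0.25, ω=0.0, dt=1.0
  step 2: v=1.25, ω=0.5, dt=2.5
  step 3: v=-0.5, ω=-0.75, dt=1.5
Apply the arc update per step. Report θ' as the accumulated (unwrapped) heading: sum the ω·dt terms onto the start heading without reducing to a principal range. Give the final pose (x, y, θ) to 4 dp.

(1.6220, 2.2320, 2.2194)

step 1: θ'=2.0944 (straight) → pose (3.6250, 1.2835, 2.0944)
step 2: θ'=3.3444 (R=2.5000) → pose (0.9564, 2.4823, 3.3444)
step 3: θ'=2.2194 (R=0.6667) → pose (1.6220, 2.2320, 2.2194)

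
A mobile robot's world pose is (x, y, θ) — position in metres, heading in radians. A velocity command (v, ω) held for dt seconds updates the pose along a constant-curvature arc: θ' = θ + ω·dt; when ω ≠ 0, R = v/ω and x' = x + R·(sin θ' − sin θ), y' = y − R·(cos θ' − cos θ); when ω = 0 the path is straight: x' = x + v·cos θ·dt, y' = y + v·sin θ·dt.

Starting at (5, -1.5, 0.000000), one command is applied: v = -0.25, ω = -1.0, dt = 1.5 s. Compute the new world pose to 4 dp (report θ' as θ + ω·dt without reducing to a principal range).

(4.7506, -1.2677, -1.5000)

θ' = 0.0000 + -1.0·1.5 = -1.5000
R = v/ω = -0.25/-1.0 = 0.2500
x' = 5 + 0.2500·(sin -1.5000 − sin 0.0000) = 4.7506
y' = -1.5 − 0.2500·(cos -1.5000 − cos 0.0000) = -1.2677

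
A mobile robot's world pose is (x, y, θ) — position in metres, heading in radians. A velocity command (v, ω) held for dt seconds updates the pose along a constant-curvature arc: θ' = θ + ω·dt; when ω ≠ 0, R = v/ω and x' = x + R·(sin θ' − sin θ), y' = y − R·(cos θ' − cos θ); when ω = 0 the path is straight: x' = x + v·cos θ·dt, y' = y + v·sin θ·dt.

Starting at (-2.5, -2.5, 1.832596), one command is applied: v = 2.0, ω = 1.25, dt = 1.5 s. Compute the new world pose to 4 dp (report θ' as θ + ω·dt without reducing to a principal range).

(-4.9035, -1.5636, 3.7076)

θ' = 1.8326 + 1.25·1.5 = 3.7076
R = v/ω = 2.0/1.25 = 1.6000
x' = -2.5 + 1.6000·(sin 3.7076 − sin 1.8326) = -4.9035
y' = -2.5 − 1.6000·(cos 3.7076 − cos 1.8326) = -1.5636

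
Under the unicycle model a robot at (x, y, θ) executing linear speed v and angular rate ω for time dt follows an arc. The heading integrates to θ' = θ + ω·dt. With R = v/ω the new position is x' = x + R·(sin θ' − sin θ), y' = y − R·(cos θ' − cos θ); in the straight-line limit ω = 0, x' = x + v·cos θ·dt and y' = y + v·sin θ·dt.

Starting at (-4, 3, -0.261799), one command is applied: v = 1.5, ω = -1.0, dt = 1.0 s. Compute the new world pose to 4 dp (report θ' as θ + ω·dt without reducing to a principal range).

(-2.9593, 2.0073, -1.2618)

θ' = -0.2618 + -1.0·1.0 = -1.2618
R = v/ω = 1.5/-1.0 = -1.5000
x' = -4 + -1.5000·(sin -1.2618 − sin -0.2618) = -2.9593
y' = 3 − -1.5000·(cos -1.2618 − cos -0.2618) = 2.0073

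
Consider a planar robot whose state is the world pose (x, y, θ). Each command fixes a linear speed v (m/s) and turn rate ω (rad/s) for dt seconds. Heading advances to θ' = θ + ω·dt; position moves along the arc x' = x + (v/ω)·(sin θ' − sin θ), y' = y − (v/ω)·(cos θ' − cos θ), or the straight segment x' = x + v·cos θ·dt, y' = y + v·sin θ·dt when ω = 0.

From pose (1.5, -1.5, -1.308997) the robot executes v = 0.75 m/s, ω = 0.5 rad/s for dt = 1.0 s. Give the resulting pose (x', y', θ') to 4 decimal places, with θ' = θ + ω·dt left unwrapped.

(1.8635, -2.1471, -0.8090)

θ' = -1.3090 + 0.5·1.0 = -0.8090
R = v/ω = 0.75/0.5 = 1.5000
x' = 1.5 + 1.5000·(sin -0.8090 − sin -1.3090) = 1.8635
y' = -1.5 − 1.5000·(cos -0.8090 − cos -1.3090) = -2.1471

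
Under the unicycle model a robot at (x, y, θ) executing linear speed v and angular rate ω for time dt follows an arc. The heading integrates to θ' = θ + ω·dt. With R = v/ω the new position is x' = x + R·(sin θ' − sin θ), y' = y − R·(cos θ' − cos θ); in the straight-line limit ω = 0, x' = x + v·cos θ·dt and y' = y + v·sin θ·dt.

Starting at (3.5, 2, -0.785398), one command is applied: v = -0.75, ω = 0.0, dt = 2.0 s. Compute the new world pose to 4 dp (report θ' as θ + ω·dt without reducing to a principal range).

(2.4393, 3.0607, -0.7854)

θ' = -0.7854 + 0.0·2.0 = -0.7854
ω = 0 → straight: x' = 3.5 + -0.75·cos(-0.7854)·2.0 = 2.4393
y' = 2 + -0.75·sin(-0.7854)·2.0 = 3.0607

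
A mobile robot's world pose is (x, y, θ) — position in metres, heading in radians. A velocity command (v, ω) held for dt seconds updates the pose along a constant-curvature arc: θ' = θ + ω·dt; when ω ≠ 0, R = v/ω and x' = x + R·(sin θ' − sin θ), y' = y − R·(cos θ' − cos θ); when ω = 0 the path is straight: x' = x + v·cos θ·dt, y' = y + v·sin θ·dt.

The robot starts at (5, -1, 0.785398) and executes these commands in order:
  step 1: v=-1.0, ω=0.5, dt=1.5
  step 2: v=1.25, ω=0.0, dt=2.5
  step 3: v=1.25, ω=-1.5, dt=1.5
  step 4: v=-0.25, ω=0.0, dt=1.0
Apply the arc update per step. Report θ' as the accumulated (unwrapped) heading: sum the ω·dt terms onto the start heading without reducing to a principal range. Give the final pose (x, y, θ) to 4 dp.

(5.7161, 1.5434, -0.7146)

step 1: θ'=1.5354 (R=-2.0000) → pose (4.4155, -2.3434, 1.5354)
step 2: θ'=1.5354 (straight) → pose (4.5261, 0.7796, 1.5354)
step 3: θ'=-0.7146 (R=-0.8333) → pose (5.9050, 1.3796, -0.7146)
step 4: θ'=-0.7146 (straight) → pose (5.7161, 1.5434, -0.7146)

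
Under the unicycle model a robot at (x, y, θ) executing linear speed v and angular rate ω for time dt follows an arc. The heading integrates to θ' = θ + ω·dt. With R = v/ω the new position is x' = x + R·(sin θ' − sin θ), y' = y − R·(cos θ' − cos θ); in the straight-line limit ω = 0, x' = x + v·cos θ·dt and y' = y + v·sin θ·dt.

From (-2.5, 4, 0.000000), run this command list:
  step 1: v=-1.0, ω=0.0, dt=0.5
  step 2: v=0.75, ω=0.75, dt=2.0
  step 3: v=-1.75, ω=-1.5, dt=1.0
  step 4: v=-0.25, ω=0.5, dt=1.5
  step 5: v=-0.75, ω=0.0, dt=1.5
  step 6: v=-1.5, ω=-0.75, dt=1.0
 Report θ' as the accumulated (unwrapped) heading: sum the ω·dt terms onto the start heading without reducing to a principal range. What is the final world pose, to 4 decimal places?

step 1: θ'=0.0000 (straight) → pose (-3.0000, 4.0000, 0.0000)
step 2: θ'=1.5000 (R=1.0000) → pose (-2.0025, 4.9293, 1.5000)
step 3: θ'=0.0000 (R=1.1667) → pose (-3.1662, 3.8451, 0.0000)
step 4: θ'=0.7500 (R=-0.5000) → pose (-3.5071, 3.7110, 0.7500)
step 5: θ'=0.7500 (straight) → pose (-4.3302, 2.9441, 0.7500)
step 6: θ'=0.0000 (R=2.0000) → pose (-5.6935, 2.4075, 0.0000)

(-5.6935, 2.4075, 0.0000)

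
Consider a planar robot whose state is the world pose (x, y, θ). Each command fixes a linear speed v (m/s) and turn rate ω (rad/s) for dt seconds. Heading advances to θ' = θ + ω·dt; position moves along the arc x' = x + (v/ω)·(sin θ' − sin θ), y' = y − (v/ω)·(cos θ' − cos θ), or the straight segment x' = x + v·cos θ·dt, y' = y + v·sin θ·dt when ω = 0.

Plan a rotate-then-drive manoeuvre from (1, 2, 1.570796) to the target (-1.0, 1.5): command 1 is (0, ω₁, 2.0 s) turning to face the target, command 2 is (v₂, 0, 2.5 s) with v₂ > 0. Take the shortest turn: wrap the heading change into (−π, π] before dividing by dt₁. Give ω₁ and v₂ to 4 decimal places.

ω₁ = 0.9079, v₂ = 0.8246

heading to target = atan2(1.5−2, -1−1) = -2.8966
Δθ = wrap(-2.8966 − 1.5708) = 1.8158; ω₁ = Δθ/dt₁ = 0.9079
distance = √((-1−1)² + (1.5−2)²) = 2.0616; v₂ = distance/dt₂ = 0.8246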